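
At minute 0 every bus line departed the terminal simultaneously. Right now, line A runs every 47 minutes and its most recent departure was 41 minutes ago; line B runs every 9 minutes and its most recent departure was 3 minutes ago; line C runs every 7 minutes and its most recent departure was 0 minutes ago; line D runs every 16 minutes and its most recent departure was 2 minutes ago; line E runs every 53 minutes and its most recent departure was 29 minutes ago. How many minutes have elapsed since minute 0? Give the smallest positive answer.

2114994

The moduli are pairwise coprime; N = 47·9·7·16·53 = 2510928.
N/47 = 53424; 53424 ≡ 32 (mod 47); 32·25 ≡ 1, so inverse 25.
N/9 = 278992; 278992 ≡ 1 (mod 9), inverse 1.
N/7 = 358704; 358704 ≡ 3 (mod 7); 3·5 ≡ 1, so inverse 5.
N/16 = 156933; 156933 ≡ 5 (mod 16); 5·13 ≡ 1, so inverse 13.
N/53 = 47376; 47376 ≡ 47 (mod 53); 47·44 ≡ 1, so inverse 44.
t ≡ 41·53424·25 + 3·278992·1 + 0·358704·5 + 2·156933·13 + 29·47376·44 = 120128610.
120128610 mod 2510928 = 2114994.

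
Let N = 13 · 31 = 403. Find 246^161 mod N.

246

Mod 13: 246 ≡ 12; by Fermat, exponent reduces to 161 mod 12 = 5; 12^5 ≡ 12 (mod 13).
Mod 31: 246 ≡ 29; by Fermat, exponent reduces to 161 mod 30 = 11; 29^11 ≡ 29 (mod 31).
Combine by CRT: x ≡ 12 (mod 13), x ≡ 29 (mod 31) ⇒ x ≡ 246 (mod 403).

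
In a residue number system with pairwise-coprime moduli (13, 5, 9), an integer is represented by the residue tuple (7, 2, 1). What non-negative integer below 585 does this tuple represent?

From x ≡ 7 (mod 13) write x = 7 + 13t. Substituting into x ≡ 2 (mod 5) gives 13t ≡ 0 (mod 5), and since 3⁻¹ ≡ 2 (mod 5), t ≡ 0. Hence x ≡ 7 + 13·0 = 7 (mod 65).
From x ≡ 7 (mod 65) write x = 7 + 65t. Substituting into x ≡ 1 (mod 9) gives 65t ≡ 3 (mod 9), and since 2⁻¹ ≡ 5 (mod 9), t ≡ 6. Hence x ≡ 7 + 65·6 = 397 (mod 585).

397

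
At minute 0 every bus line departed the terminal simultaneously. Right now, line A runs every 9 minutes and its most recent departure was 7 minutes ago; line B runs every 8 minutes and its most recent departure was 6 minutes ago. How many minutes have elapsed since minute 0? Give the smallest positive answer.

From t ≡ 7 (mod 9) write t = 7 + 9s. Substituting into t ≡ 6 (mod 8) gives 9s ≡ 7 (mod 8), and since 1⁻¹ ≡ 1 (mod 8), s ≡ 7. Hence t ≡ 7 + 9·7 = 70 (mod 72).

70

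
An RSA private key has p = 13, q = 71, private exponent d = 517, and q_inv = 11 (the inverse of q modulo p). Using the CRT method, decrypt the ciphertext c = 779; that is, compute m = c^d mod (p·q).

d_p = d mod (p−1) = 517 mod 12 = 1; d_q = d mod (q−1) = 27.
m₁ = c^(d_p) mod p: c ≡ 12 (mod 13), and 12^1 mod 13 = 12.
m₂ = c^(d_q) mod q: c ≡ 69 (mod 71), and 69^27 mod 71 = 33.
h = q_inv·(m₁ − m₂) mod p = 11·(12 − 33) mod 13 = 3.
m = m₂ + h·q = 33 + 3·71 = 246.

246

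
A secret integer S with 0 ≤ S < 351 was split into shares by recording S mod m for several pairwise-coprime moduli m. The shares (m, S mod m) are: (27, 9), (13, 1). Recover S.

144

From S ≡ 9 (mod 27) write S = 9 + 27t. Substituting into S ≡ 1 (mod 13) gives 27t ≡ 5 (mod 13), and since 1⁻¹ ≡ 1 (mod 13), t ≡ 5. Hence S ≡ 9 + 27·5 = 144 (mod 351).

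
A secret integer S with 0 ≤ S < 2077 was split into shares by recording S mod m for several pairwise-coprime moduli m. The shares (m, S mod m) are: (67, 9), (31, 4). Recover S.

2019

Combine the congruences pairwise.
From S ≡ 9 (mod 67) write S = 9 + 67t. Substituting into S ≡ 4 (mod 31) gives 67t ≡ 26 (mod 31), and since 5⁻¹ ≡ 25 (mod 31), t ≡ 30. Hence S ≡ 9 + 67·30 = 2019 (mod 2077).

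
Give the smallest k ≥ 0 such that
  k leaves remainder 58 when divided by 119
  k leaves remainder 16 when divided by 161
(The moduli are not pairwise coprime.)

gcd(119, 161) = 7 and 7 | (16 − 58), so the pair is consistent; merging gives k ≡ 177 (mod 2737), where 2737 = lcm(119, 161).
The solution is unique modulo lcm(119, 161) = 2737.

177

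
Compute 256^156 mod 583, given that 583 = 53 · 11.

Mod 53: 256 ≡ 44; since 52 | 156, by Fermat 44^156 ≡ 1 (mod 53).
Mod 11: 256 ≡ 3; by Fermat, exponent reduces to 156 mod 10 = 6; 3^6 ≡ 3 (mod 11).
Combine by CRT: x ≡ 1 (mod 53), x ≡ 3 (mod 11) ⇒ x ≡ 531 (mod 583).

531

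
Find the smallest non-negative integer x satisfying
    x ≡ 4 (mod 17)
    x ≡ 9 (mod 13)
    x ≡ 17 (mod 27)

854

The moduli are pairwise coprime; N = 17·13·27 = 5967.
N/17 = 351; 351 ≡ 11 (mod 17); 11·14 ≡ 1, so inverse 14.
N/13 = 459; 459 ≡ 4 (mod 13); 4·10 ≡ 1, so inverse 10.
N/27 = 221; 221 ≡ 5 (mod 27); 5·11 ≡ 1, so inverse 11.
x ≡ 4·351·14 + 9·459·10 + 17·221·11 = 102293.
102293 mod 5967 = 854.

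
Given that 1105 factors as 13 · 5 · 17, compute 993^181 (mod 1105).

Mod 13: 993 ≡ 5; by Fermat, exponent reduces to 181 mod 12 = 1; 5^1 ≡ 5 (mod 13).
Mod 5: 993 ≡ 3; by Fermat, exponent reduces to 181 mod 4 = 1; 3^1 ≡ 3 (mod 5).
Mod 17: 993 ≡ 7; by Fermat, exponent reduces to 181 mod 16 = 5; 7^5 ≡ 11 (mod 17).
Combine by CRT: x ≡ 5 (mod 13), x ≡ 3 (mod 5), x ≡ 11 (mod 17) ⇒ x ≡ 538 (mod 1105).

538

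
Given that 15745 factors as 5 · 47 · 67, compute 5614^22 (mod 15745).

5696

Mod 5: 5614 ≡ 4; by Fermat, exponent reduces to 22 mod 4 = 2; 4^2 ≡ 1 (mod 5).
Mod 47: 5614 ≡ 21; 21^22 ≡ 9 (mod 47).
Mod 67: 5614 ≡ 53; 53^22 ≡ 1 (mod 67).
Combine by CRT: x ≡ 1 (mod 5), x ≡ 9 (mod 47), x ≡ 1 (mod 67) ⇒ x ≡ 5696 (mod 15745).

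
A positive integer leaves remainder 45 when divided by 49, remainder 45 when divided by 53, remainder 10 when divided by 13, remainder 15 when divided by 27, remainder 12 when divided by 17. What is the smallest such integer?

From t ≡ 45 (mod 49) write t = 45 + 49s. Substituting into t ≡ 45 (mod 53) gives 49s ≡ 0 (mod 53), and since 49⁻¹ ≡ 13 (mod 53), s ≡ 0. Hence t ≡ 45 + 49·0 = 45 (mod 2597).
From t ≡ 45 (mod 2597) write t = 45 + 2597s. Substituting into t ≡ 10 (mod 13) gives 2597s ≡ 4 (mod 13), and since 10⁻¹ ≡ 4 (mod 13), s ≡ 3. Hence t ≡ 45 + 2597·3 = 7836 (mod 33761).
From t ≡ 7836 (mod 33761) write t = 7836 + 33761s. Substituting into t ≡ 15 (mod 27) gives 33761s ≡ 9 (mod 27), and since 11⁻¹ ≡ 5 (mod 27), s ≡ 18. Hence t ≡ 7836 + 33761·18 = 615534 (mod 911547).
From t ≡ 615534 (mod 911547) write t = 615534 + 911547s. Substituting into t ≡ 12 (mod 17) gives 911547s ≡ 14 (mod 17), and since 7⁻¹ ≡ 5 (mod 17), s ≡ 2. Hence t ≡ 615534 + 911547·2 = 2438628 (mod 15496299).

2438628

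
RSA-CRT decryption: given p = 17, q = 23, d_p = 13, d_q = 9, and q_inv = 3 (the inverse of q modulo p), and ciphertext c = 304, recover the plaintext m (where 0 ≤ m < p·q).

172

m₁ = c^(d_p) mod p: c ≡ 15 (mod 17), and 15^13 mod 17 = 2.
m₂ = c^(d_q) mod q: c ≡ 5 (mod 23), and 5^9 mod 23 = 11.
h = q_inv·(m₁ − m₂) mod p = 3·(2 − 11) mod 17 = 7.
m = m₂ + h·q = 11 + 7·23 = 172.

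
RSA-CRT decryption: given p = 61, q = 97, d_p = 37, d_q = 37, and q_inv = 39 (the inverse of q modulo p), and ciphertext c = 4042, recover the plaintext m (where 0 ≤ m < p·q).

3614

m₁ = c^(d_p) mod p: c ≡ 16 (mod 61), and 16^37 mod 61 = 15.
m₂ = c^(d_q) mod q: c ≡ 65 (mod 97), and 65^37 mod 97 = 25.
h = q_inv·(m₁ − m₂) mod p = 39·(15 − 25) mod 61 = 37.
m = m₂ + h·q = 25 + 37·97 = 3614.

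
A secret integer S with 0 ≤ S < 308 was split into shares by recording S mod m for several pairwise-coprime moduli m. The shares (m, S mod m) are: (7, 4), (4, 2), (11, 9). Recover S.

130

Combine the congruences pairwise.
From S ≡ 4 (mod 7) write S = 4 + 7t. Substituting into S ≡ 2 (mod 4) gives 7t ≡ 2 (mod 4), and since 3⁻¹ ≡ 3 (mod 4), t ≡ 2. Hence S ≡ 4 + 7·2 = 18 (mod 28).
From S ≡ 18 (mod 28) write S = 18 + 28t. Substituting into S ≡ 9 (mod 11) gives 28t ≡ 2 (mod 11), and since 6⁻¹ ≡ 2 (mod 11), t ≡ 4. Hence S ≡ 18 + 28·4 = 130 (mod 308).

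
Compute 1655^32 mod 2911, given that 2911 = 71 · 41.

959

Mod 71: 1655 ≡ 22; 22^32 ≡ 36 (mod 71).
Mod 41: 1655 ≡ 15; 15^32 ≡ 16 (mod 41).
Combine by CRT: x ≡ 36 (mod 71), x ≡ 16 (mod 41) ⇒ x ≡ 959 (mod 2911).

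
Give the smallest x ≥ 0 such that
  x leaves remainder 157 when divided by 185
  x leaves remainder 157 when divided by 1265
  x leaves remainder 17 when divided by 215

gcd(185, 1265) = 5 and 5 | (157 − 157), so the pair is consistent; merging gives x ≡ 157 (mod 46805), where 46805 = lcm(185, 1265).
gcd(46805, 215) = 5 and 5 | (17 − 157), so the pair is consistent; merging gives x ≡ 1029867 (mod 2012615), where 2012615 = lcm(46805, 215).
The solution is unique modulo lcm(185, 1265, 215) = 2012615.

1029867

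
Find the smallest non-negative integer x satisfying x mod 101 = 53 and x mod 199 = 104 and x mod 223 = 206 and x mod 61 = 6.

177939934

Combine the congruences pairwise.
From x ≡ 53 (mod 101) write x = 53 + 101t. Substituting into x ≡ 104 (mod 199) gives 101t ≡ 51 (mod 199), and since 101⁻¹ ≡ 67 (mod 199), t ≡ 34. Hence x ≡ 53 + 101·34 = 3487 (mod 20099).
From x ≡ 3487 (mod 20099) write x = 3487 + 20099t. Substituting into x ≡ 206 (mod 223) gives 20099t ≡ 64 (mod 223), and since 29⁻¹ ≡ 100 (mod 223), t ≡ 156. Hence x ≡ 3487 + 20099·156 = 3138931 (mod 4482077).
From x ≡ 3138931 (mod 4482077) write x = 3138931 + 4482077t. Substituting into x ≡ 6 (mod 61) gives 4482077t ≡ 13 (mod 61), and since 41⁻¹ ≡ 3 (mod 61), t ≡ 39. Hence x ≡ 3138931 + 4482077·39 = 177939934 (mod 273406697).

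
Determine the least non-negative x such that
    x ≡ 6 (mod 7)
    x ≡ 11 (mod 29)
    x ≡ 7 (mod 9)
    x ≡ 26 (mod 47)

37015

From x ≡ 6 (mod 7) write x = 6 + 7t. Substituting into x ≡ 11 (mod 29) gives 7t ≡ 5 (mod 29), and since 7⁻¹ ≡ 25 (mod 29), t ≡ 9. Hence x ≡ 6 + 7·9 = 69 (mod 203).
From x ≡ 69 (mod 203) write x = 69 + 203t. Substituting into x ≡ 7 (mod 9) gives 203t ≡ 1 (mod 9), and since 5⁻¹ ≡ 2 (mod 9), t ≡ 2. Hence x ≡ 69 + 203·2 = 475 (mod 1827).
From x ≡ 475 (mod 1827) write x = 475 + 1827t. Substituting into x ≡ 26 (mod 47) gives 1827t ≡ 21 (mod 47), and since 41⁻¹ ≡ 39 (mod 47), t ≡ 20. Hence x ≡ 475 + 1827·20 = 37015 (mod 85869).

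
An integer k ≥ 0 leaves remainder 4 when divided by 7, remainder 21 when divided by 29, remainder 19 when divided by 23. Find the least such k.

3791

The moduli are pairwise coprime; N = 7·29·23 = 4669.
N/7 = 667; 667 ≡ 2 (mod 7); 2·4 ≡ 1, so inverse 4.
N/29 = 161; 161 ≡ 16 (mod 29); 16·20 ≡ 1, so inverse 20.
N/23 = 203; 203 ≡ 19 (mod 23); 19·17 ≡ 1, so inverse 17.
k ≡ 4·667·4 + 21·161·20 + 19·203·17 = 143861.
143861 mod 4669 = 3791.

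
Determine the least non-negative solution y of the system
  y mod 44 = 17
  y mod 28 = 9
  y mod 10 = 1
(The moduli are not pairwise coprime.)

gcd(44, 28) = 4 and 4 | (9 − 17), so the pair is consistent; merging gives y ≡ 149 (mod 308), where 308 = lcm(44, 28).
gcd(308, 10) = 2 and 2 | (1 − 149), so the pair is consistent; merging gives y ≡ 1381 (mod 1540), where 1540 = lcm(308, 10).
The solution is unique modulo lcm(44, 28, 10) = 1540.

1381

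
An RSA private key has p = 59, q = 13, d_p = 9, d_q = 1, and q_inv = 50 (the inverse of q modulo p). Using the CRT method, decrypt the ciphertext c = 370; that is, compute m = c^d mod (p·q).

m₁ = c^(d_p) mod p: c ≡ 16 (mod 59), and 16^9 mod 59 = 49.
m₂ = c^(d_q) mod q: c ≡ 6 (mod 13), and 6^1 mod 13 = 6.
h = q_inv·(m₁ − m₂) mod p = 50·(49 − 6) mod 59 = 26.
m = m₂ + h·q = 6 + 26·13 = 344.

344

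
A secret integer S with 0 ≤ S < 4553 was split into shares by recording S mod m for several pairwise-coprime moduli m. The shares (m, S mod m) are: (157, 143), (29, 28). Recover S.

2812

From S ≡ 143 (mod 157) write S = 143 + 157t. Substituting into S ≡ 28 (mod 29) gives 157t ≡ 1 (mod 29), and since 12⁻¹ ≡ 17 (mod 29), t ≡ 17. Hence S ≡ 143 + 157·17 = 2812 (mod 4553).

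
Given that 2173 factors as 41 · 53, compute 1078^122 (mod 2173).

Mod 41: 1078 ≡ 12; by Fermat, exponent reduces to 122 mod 40 = 2; 12^2 ≡ 21 (mod 41).
Mod 53: 1078 ≡ 18; by Fermat, exponent reduces to 122 mod 52 = 18; 18^18 ≡ 11 (mod 53).
Combine by CRT: x ≡ 21 (mod 41), x ≡ 11 (mod 53) ⇒ x ≡ 1866 (mod 2173).

1866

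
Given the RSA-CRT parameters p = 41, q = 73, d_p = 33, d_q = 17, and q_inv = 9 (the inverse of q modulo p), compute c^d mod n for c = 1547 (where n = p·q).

1196

m₁ = c^(d_p) mod p: c ≡ 30 (mod 41), and 30^33 mod 41 = 7.
m₂ = c^(d_q) mod q: c ≡ 14 (mod 73), and 14^17 mod 73 = 28.
h = q_inv·(m₁ − m₂) mod p = 9·(7 − 28) mod 41 = 16.
m = m₂ + h·q = 28 + 16·73 = 1196.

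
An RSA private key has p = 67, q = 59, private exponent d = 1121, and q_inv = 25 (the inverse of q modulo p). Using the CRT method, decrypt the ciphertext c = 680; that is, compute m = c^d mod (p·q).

2191

d_p = d mod (p−1) = 1121 mod 66 = 65; d_q = d mod (q−1) = 19.
m₁ = c^(d_p) mod p: c ≡ 10 (mod 67), and 10^65 mod 67 = 47.
m₂ = c^(d_q) mod q: c ≡ 31 (mod 59), and 31^19 mod 59 = 8.
h = q_inv·(m₁ − m₂) mod p = 25·(47 − 8) mod 67 = 37.
m = m₂ + h·q = 8 + 37·59 = 2191.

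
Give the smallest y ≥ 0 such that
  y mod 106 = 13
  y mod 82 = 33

3723

Combine the congruences pairwise.
gcd(106, 82) = 2 and 2 | (33 − 13), so the pair is consistent; merging gives y ≡ 3723 (mod 4346), where 4346 = lcm(106, 82).
The solution is unique modulo lcm(106, 82) = 4346.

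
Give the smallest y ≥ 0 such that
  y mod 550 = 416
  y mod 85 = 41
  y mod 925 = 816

17466

gcd(550, 85) = 5 and 5 | (41 − 416), so the pair is consistent; merging gives y ≡ 8116 (mod 9350), where 9350 = lcm(550, 85).
gcd(9350, 925) = 25 and 25 | (816 − 8116), so the pair is consistent; merging gives y ≡ 17466 (mod 345950), where 345950 = lcm(9350, 925).
The solution is unique modulo lcm(550, 85, 925) = 345950.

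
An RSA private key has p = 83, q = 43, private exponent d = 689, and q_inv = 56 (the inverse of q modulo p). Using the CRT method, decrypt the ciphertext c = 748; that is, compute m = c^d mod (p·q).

d_p = d mod (p−1) = 689 mod 82 = 33; d_q = d mod (q−1) = 17.
m₁ = c^(d_p) mod p: c ≡ 1 (mod 83), and 1^33 mod 83 = 1.
m₂ = c^(d_q) mod q: c ≡ 17 (mod 43), and 17^17 mod 43 = 23.
h = q_inv·(m₁ − m₂) mod p = 56·(1 − 23) mod 83 = 13.
m = m₂ + h·q = 23 + 13·43 = 582.

582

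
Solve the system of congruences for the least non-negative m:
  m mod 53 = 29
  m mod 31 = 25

From m ≡ 29 (mod 53) write m = 29 + 53t. Substituting into m ≡ 25 (mod 31) gives 53t ≡ 27 (mod 31), and since 22⁻¹ ≡ 24 (mod 31), t ≡ 28. Hence m ≡ 29 + 53·28 = 1513 (mod 1643).

1513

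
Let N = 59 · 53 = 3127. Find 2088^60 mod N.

Mod 59: 2088 ≡ 23; by Fermat, exponent reduces to 60 mod 58 = 2; 23^2 ≡ 57 (mod 59).
Mod 53: 2088 ≡ 21; by Fermat, exponent reduces to 60 mod 52 = 8; 21^8 ≡ 46 (mod 53).
Combine by CRT: x ≡ 57 (mod 59), x ≡ 46 (mod 53) ⇒ x ≡ 470 (mod 3127).

470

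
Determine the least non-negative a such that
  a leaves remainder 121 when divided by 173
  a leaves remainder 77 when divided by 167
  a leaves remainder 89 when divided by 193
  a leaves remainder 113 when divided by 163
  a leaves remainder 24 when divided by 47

From a ≡ 121 (mod 173) write a = 121 + 173t. Substituting into a ≡ 77 (mod 167) gives 173t ≡ 123 (mod 167), and since 6⁻¹ ≡ 28 (mod 167), t ≡ 104. Hence a ≡ 121 + 173·104 = 18113 (mod 28891).
From a ≡ 18113 (mod 28891) write a = 18113 + 28891t. Substituting into a ≡ 89 (mod 193) gives 28891t ≡ 118 (mod 193), and since 134⁻¹ ≡ 157 (mod 193), t ≡ 191. Hence a ≡ 18113 + 28891·191 = 5536294 (mod 5575963).
From a ≡ 5536294 (mod 5575963) write a = 5536294 + 5575963t. Substituting into a ≡ 113 (mod 163) gives 5575963t ≡ 114 (mod 163), and since 59⁻¹ ≡ 105 (mod 163), t ≡ 71. Hence a ≡ 5536294 + 5575963·71 = 401429667 (mod 908881969).
From a ≡ 401429667 (mod 908881969) write a = 401429667 + 908881969t. Substituting into a ≡ 24 (mod 47) gives 908881969t ≡ 36 (mod 47), and since 11⁻¹ ≡ 30 (mod 47), t ≡ 46. Hence a ≡ 401429667 + 908881969·46 = 42210000241 (mod 42717452543).

42210000241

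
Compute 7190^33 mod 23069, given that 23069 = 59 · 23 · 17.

12120

Mod 59: 7190 ≡ 51; 51^33 ≡ 25 (mod 59).
Mod 23: 7190 ≡ 14; by Fermat, exponent reduces to 33 mod 22 = 11; 14^11 ≡ 22 (mod 23).
Mod 17: 7190 ≡ 16; by Fermat, exponent reduces to 33 mod 16 = 1; 16^1 ≡ 16 (mod 17).
Combine by CRT: x ≡ 25 (mod 59), x ≡ 22 (mod 23), x ≡ 16 (mod 17) ⇒ x ≡ 12120 (mod 23069).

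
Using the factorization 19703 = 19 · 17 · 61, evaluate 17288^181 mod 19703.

Mod 19: 17288 ≡ 17; by Fermat, exponent reduces to 181 mod 18 = 1; 17^1 ≡ 17 (mod 19).
Mod 17: 17288 ≡ 16; by Fermat, exponent reduces to 181 mod 16 = 5; 16^5 ≡ 16 (mod 17).
Mod 61: 17288 ≡ 25; by Fermat, exponent reduces to 181 mod 60 = 1; 25^1 ≡ 25 (mod 61).
Combine by CRT: x ≡ 17 (mod 19), x ≡ 16 (mod 17), x ≡ 25 (mod 61) ⇒ x ≡ 17288 (mod 19703).

17288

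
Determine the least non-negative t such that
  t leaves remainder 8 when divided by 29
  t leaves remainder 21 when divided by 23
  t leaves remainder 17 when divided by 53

From t ≡ 8 (mod 29) write t = 8 + 29s. Substituting into t ≡ 21 (mod 23) gives 29s ≡ 13 (mod 23), and since 6⁻¹ ≡ 4 (mod 23), s ≡ 6. Hence t ≡ 8 + 29·6 = 182 (mod 667).
From t ≡ 182 (mod 667) write t = 182 + 667s. Substituting into t ≡ 17 (mod 53) gives 667s ≡ 47 (mod 53), and since 31⁻¹ ≡ 12 (mod 53), s ≡ 34. Hence t ≡ 182 + 667·34 = 22860 (mod 35351).

22860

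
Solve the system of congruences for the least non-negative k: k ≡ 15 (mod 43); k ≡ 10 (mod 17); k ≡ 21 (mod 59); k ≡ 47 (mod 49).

The moduli are pairwise coprime; N = 43·17·59·49 = 2113321.
N/43 = 49147; 49147 ≡ 41 (mod 43); 41·21 ≡ 1, so inverse 21.
N/17 = 124313; 124313 ≡ 9 (mod 17); 9·2 ≡ 1, so inverse 2.
N/59 = 35819; 35819 ≡ 6 (mod 59); 6·10 ≡ 1, so inverse 10.
N/49 = 43129; 43129 ≡ 9 (mod 49); 9·11 ≡ 1, so inverse 11.
k ≡ 15·49147·21 + 10·124313·2 + 21·35819·10 + 47·43129·11 = 47787248.
47787248 mod 2113321 = 1294186.

1294186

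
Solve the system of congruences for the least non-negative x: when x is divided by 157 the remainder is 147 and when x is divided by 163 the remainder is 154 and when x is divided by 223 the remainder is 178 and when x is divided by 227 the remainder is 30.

The moduli are pairwise coprime; N = 157·163·223·227 = 1295442011.
N/157 = 8251223; 8251223 ≡ 88 (mod 157); 88·91 ≡ 1, so inverse 91.
N/163 = 7947497; 7947497 ≡ 106 (mod 163); 106·20 ≡ 1, so inverse 20.
N/223 = 5809157; 5809157 ≡ 7 (mod 223); 7·32 ≡ 1, so inverse 32.
N/227 = 5706793; 5706793 ≡ 13 (mod 227); 13·35 ≡ 1, so inverse 35.
x ≡ 147·8251223·91 + 154·7947497·20 + 178·5809157·32 + 30·5706793·35 = 173935991753.
173935991753 mod 1295442011 = 346762279.

346762279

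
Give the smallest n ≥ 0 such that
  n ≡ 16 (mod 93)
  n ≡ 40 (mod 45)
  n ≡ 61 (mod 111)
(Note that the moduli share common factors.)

Combine the congruences pairwise.
gcd(93, 45) = 3 and 3 | (40 − 16), so the pair is consistent; merging gives n ≡ 760 (mod 1395), where 1395 = lcm(93, 45).
gcd(1395, 111) = 3 and 3 | (61 − 760), so the pair is consistent; merging gives n ≡ 4945 (mod 51615), where 51615 = lcm(1395, 111).
The solution is unique modulo lcm(93, 45, 111) = 51615.

4945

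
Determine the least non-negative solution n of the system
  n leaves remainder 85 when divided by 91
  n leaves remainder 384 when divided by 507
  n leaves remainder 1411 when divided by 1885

282276

gcd(91, 507) = 13 and 13 | (384 − 85), so the pair is consistent; merging gives n ≡ 1905 (mod 3549), where 3549 = lcm(91, 507).
gcd(3549, 1885) = 13 and 13 | (1411 − 1905), so the pair is consistent; merging gives n ≡ 282276 (mod 514605), where 514605 = lcm(3549, 1885).
The solution is unique modulo lcm(91, 507, 1885) = 514605.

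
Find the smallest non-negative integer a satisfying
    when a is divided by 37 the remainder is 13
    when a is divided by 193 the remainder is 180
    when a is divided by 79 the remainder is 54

The moduli are pairwise coprime; N = 37·193·79 = 564139.
N/37 = 15247; 15247 ≡ 3 (mod 37); 3·25 ≡ 1, so inverse 25.
N/193 = 2923; 2923 ≡ 28 (mod 193); 28·131 ≡ 1, so inverse 131.
N/79 = 7141; 7141 ≡ 31 (mod 79); 31·51 ≡ 1, so inverse 51.
a ≡ 13·15247·25 + 180·2923·131 + 54·7141·51 = 93545929.
93545929 mod 564139 = 462994.

462994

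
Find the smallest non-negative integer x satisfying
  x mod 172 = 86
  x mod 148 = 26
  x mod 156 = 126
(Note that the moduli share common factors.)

231942

gcd(172, 148) = 4 and 4 | (26 − 86), so the pair is consistent; merging gives x ≡ 2838 (mod 6364), where 6364 = lcm(172, 148).
gcd(6364, 156) = 4 and 4 | (126 − 2838), so the pair is consistent; merging gives x ≡ 231942 (mod 248196), where 248196 = lcm(6364, 156).
The solution is unique modulo lcm(172, 148, 156) = 248196.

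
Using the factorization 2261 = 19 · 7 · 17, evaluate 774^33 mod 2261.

Mod 19: 774 ≡ 14; by Fermat, exponent reduces to 33 mod 18 = 15; 14^15 ≡ 12 (mod 19).
Mod 7: 774 ≡ 4; by Fermat, exponent reduces to 33 mod 6 = 3; 4^3 ≡ 1 (mod 7).
Mod 17: 774 ≡ 9; by Fermat, exponent reduces to 33 mod 16 = 1; 9^1 ≡ 9 (mod 17).
Combine by CRT: x ≡ 12 (mod 19), x ≡ 1 (mod 7), x ≡ 9 (mod 17) ⇒ x ≡ 1114 (mod 2261).

1114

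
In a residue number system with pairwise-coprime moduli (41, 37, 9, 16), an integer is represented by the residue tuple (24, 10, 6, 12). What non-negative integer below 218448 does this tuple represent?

196332

From x ≡ 24 (mod 41) write x = 24 + 41t. Substituting into x ≡ 10 (mod 37) gives 41t ≡ 23 (mod 37), and since 4⁻¹ ≡ 28 (mod 37), t ≡ 15. Hence x ≡ 24 + 41·15 = 639 (mod 1517).
From x ≡ 639 (mod 1517) write x = 639 + 1517t. Substituting into x ≡ 6 (mod 9) gives 1517t ≡ 6 (mod 9), and since 5⁻¹ ≡ 2 (mod 9), t ≡ 3. Hence x ≡ 639 + 1517·3 = 5190 (mod 13653).
From x ≡ 5190 (mod 13653) write x = 5190 + 13653t. Substituting into x ≡ 12 (mod 16) gives 13653t ≡ 6 (mod 16), and since 5⁻¹ ≡ 13 (mod 16), t ≡ 14. Hence x ≡ 5190 + 13653·14 = 196332 (mod 218448).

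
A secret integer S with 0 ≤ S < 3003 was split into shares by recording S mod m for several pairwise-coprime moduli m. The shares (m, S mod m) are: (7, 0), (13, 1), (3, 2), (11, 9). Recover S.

The moduli are pairwise coprime; N = 7·13·3·11 = 3003.
N/7 = 429; 429 ≡ 2 (mod 7); 2·4 ≡ 1, so inverse 4.
N/13 = 231; 231 ≡ 10 (mod 13); 10·4 ≡ 1, so inverse 4.
N/3 = 1001; 1001 ≡ 2 (mod 3); 2·2 ≡ 1, so inverse 2.
N/11 = 273; 273 ≡ 9 (mod 11); 9·5 ≡ 1, so inverse 5.
S ≡ 0·429·4 + 1·231·4 + 2·1001·2 + 9·273·5 = 17213.
17213 mod 3003 = 2198.

2198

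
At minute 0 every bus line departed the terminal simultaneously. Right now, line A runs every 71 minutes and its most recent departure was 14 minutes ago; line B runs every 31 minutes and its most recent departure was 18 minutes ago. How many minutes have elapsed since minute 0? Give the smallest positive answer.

Combine the congruences pairwise.
From t ≡ 14 (mod 71) write t = 14 + 71s. Substituting into t ≡ 18 (mod 31) gives 71s ≡ 4 (mod 31), and since 9⁻¹ ≡ 7 (mod 31), s ≡ 28. Hence t ≡ 14 + 71·28 = 2002 (mod 2201).

2002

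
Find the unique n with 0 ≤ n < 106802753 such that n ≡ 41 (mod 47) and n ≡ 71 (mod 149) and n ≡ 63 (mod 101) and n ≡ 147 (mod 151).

The moduli are pairwise coprime; M = 47·149·101·151 = 106802753.
M/47 = 2272399; 2272399 ≡ 43 (mod 47); 43·35 ≡ 1, so inverse 35.
M/149 = 716797; 716797 ≡ 107 (mod 149); 107·39 ≡ 1, so inverse 39.
M/101 = 1057453; 1057453 ≡ 84 (mod 101); 84·95 ≡ 1, so inverse 95.
M/151 = 707303; 707303 ≡ 19 (mod 151); 19·8 ≡ 1, so inverse 8.
n ≡ 41·2272399·35 + 71·716797·39 + 63·1057453·95 + 147·707303·8 = 12406347991.
12406347991 mod 106802753 = 17228643.

17228643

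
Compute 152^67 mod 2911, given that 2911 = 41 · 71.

1006

Mod 41: 152 ≡ 29; by Fermat, exponent reduces to 67 mod 40 = 27; 29^27 ≡ 22 (mod 41).
Mod 71: 152 ≡ 10; 10^67 ≡ 12 (mod 71).
Combine by CRT: x ≡ 22 (mod 41), x ≡ 12 (mod 71) ⇒ x ≡ 1006 (mod 2911).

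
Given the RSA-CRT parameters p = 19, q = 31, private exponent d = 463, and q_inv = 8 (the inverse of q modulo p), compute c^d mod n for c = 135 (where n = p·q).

269

d_p = d mod (p−1) = 463 mod 18 = 13; d_q = d mod (q−1) = 13.
m₁ = c^(d_p) mod p: c ≡ 2 (mod 19), and 2^13 mod 19 = 3.
m₂ = c^(d_q) mod q: c ≡ 11 (mod 31), and 11^13 mod 31 = 21.
h = q_inv·(m₁ − m₂) mod p = 8·(3 − 21) mod 19 = 8.
m = m₂ + h·q = 21 + 8·31 = 269.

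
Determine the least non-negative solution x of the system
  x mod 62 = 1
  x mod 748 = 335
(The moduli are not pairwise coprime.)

19035

gcd(62, 748) = 2 and 2 | (335 − 1), so the pair is consistent; merging gives x ≡ 19035 (mod 23188), where 23188 = lcm(62, 748).
The solution is unique modulo lcm(62, 748) = 23188.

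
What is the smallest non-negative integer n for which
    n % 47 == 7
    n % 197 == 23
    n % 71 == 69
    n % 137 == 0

From n ≡ 7 (mod 47) write n = 7 + 47t. Substituting into n ≡ 23 (mod 197) gives 47t ≡ 16 (mod 197), and since 47⁻¹ ≡ 109 (mod 197), t ≡ 168. Hence n ≡ 7 + 47·168 = 7903 (mod 9259).
From n ≡ 7903 (mod 9259) write n = 7903 + 9259t. Substituting into n ≡ 69 (mod 71) gives 9259t ≡ 47 (mod 71), and since 29⁻¹ ≡ 49 (mod 71), t ≡ 31. Hence n ≡ 7903 + 9259·31 = 294932 (mod 657389).
From n ≡ 294932 (mod 657389) write n = 294932 + 657389t. Substituting into n ≡ 0 (mod 137) gives 657389t ≡ 29 (mod 137), and since 63⁻¹ ≡ 87 (mod 137), t ≡ 57. Hence n ≡ 294932 + 657389·57 = 37766105 (mod 90062293).

37766105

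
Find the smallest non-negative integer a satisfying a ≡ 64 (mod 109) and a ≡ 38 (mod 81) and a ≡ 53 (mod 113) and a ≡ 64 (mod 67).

From a ≡ 64 (mod 109) write a = 64 + 109t. Substituting into a ≡ 38 (mod 81) gives 109t ≡ 55 (mod 81), and since 28⁻¹ ≡ 55 (mod 81), t ≡ 28. Hence a ≡ 64 + 109·28 = 3116 (mod 8829).
From a ≡ 3116 (mod 8829) write a = 3116 + 8829t. Substituting into a ≡ 53 (mod 113) gives 8829t ≡ 101 (mod 113), and since 15⁻¹ ≡ 98 (mod 113), t ≡ 67. Hence a ≡ 3116 + 8829·67 = 594659 (mod 997677).
From a ≡ 594659 (mod 997677) write a = 594659 + 997677t. Substituting into a ≡ 64 (mod 67) gives 997677t ≡ 30 (mod 67), and since 47⁻¹ ≡ 10 (mod 67), t ≡ 32. Hence a ≡ 594659 + 997677·32 = 32520323 (mod 66844359).

32520323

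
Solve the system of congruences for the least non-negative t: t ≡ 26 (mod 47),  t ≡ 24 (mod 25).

From t ≡ 26 (mod 47) write t = 26 + 47s. Substituting into t ≡ 24 (mod 25) gives 47s ≡ 23 (mod 25), and since 22⁻¹ ≡ 8 (mod 25), s ≡ 9. Hence t ≡ 26 + 47·9 = 449 (mod 1175).

449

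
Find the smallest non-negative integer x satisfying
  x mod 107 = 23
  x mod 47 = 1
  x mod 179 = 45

434657

The moduli are pairwise coprime; N = 107·47·179 = 900191.
N/107 = 8413; 8413 ≡ 67 (mod 107); 67·8 ≡ 1, so inverse 8.
N/47 = 19153; 19153 ≡ 24 (mod 47); 24·2 ≡ 1, so inverse 2.
N/179 = 5029; 5029 ≡ 17 (mod 179); 17·158 ≡ 1, so inverse 158.
x ≡ 23·8413·8 + 1·19153·2 + 45·5029·158 = 37342488.
37342488 mod 900191 = 434657.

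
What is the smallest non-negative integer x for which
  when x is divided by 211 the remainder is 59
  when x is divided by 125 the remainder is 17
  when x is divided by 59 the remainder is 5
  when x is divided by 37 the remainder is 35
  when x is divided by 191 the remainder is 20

From x ≡ 59 (mod 211) write x = 59 + 211t. Substituting into x ≡ 17 (mod 125) gives 211t ≡ 83 (mod 125), and since 86⁻¹ ≡ 16 (mod 125), t ≡ 78. Hence x ≡ 59 + 211·78 = 16517 (mod 26375).
From x ≡ 16517 (mod 26375) write x = 16517 + 26375t. Substituting into x ≡ 5 (mod 59) gives 26375t ≡ 8 (mod 59), and since 2⁻¹ ≡ 30 (mod 59), t ≡ 4. Hence x ≡ 16517 + 26375·4 = 122017 (mod 1556125).
From x ≡ 122017 (mod 1556125) write x = 122017 + 1556125t. Substituting into x ≡ 35 (mod 37) gives 1556125t ≡ 7 (mod 37), and since 16⁻¹ ≡ 7 (mod 37), t ≡ 12. Hence x ≡ 122017 + 1556125·12 = 18795517 (mod 57576625).
From x ≡ 18795517 (mod 57576625) write x = 18795517 + 57576625t. Substituting into x ≡ 20 (mod 191) gives 57576625t ≡ 49 (mod 191), and since 57⁻¹ ≡ 124 (mod 191), t ≡ 155. Hence x ≡ 18795517 + 57576625·155 = 8943172392 (mod 10997135375).

8943172392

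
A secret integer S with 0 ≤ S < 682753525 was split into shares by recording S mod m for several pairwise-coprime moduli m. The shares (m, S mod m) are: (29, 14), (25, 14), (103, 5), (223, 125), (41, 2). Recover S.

641363289

From S ≡ 14 (mod 29) write S = 14 + 29t. Substituting into S ≡ 14 (mod 25) gives 29t ≡ 0 (mod 25), and since 4⁻¹ ≡ 19 (mod 25), t ≡ 0. Hence S ≡ 14 + 29·0 = 14 (mod 725).
From S ≡ 14 (mod 725) write S = 14 + 725t. Substituting into S ≡ 5 (mod 103) gives 725t ≡ 94 (mod 103), and since 4⁻¹ ≡ 26 (mod 103), t ≡ 75. Hence S ≡ 14 + 725·75 = 54389 (mod 74675).
From S ≡ 54389 (mod 74675) write S = 54389 + 74675t. Substituting into S ≡ 125 (mod 223) gives 74675t ≡ 148 (mod 223), and since 193⁻¹ ≡ 52 (mod 223), t ≡ 114. Hence S ≡ 54389 + 74675·114 = 8567339 (mod 16652525).
From S ≡ 8567339 (mod 16652525) write S = 8567339 + 16652525t. Substituting into S ≡ 2 (mod 41) gives 16652525t ≡ 23 (mod 41), and since 6⁻¹ ≡ 7 (mod 41), t ≡ 38. Hence S ≡ 8567339 + 16652525·38 = 641363289 (mod 682753525).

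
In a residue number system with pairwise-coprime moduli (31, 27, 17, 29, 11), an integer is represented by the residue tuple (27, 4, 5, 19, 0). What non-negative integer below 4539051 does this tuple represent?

3606691

The moduli are pairwise coprime; N = 31·27·17·29·11 = 4539051.
N/31 = 146421; 146421 ≡ 8 (mod 31); 8·4 ≡ 1, so inverse 4.
N/27 = 168113; 168113 ≡ 11 (mod 27); 11·5 ≡ 1, so inverse 5.
N/17 = 267003; 267003 ≡ 1 (mod 17), inverse 1.
N/29 = 156519; 156519 ≡ 6 (mod 29); 6·5 ≡ 1, so inverse 5.
N/11 = 412641; 412641 ≡ 9 (mod 11); 9·5 ≡ 1, so inverse 5.
x ≡ 27·146421·4 + 4·168113·5 + 5·267003·1 + 19·156519·5 + 0·412641·5 = 35380048.
35380048 mod 4539051 = 3606691.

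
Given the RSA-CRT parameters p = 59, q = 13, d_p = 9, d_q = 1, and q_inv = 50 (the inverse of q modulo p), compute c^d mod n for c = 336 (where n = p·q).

375

m₁ = c^(d_p) mod p: c ≡ 41 (mod 59), and 41^9 mod 59 = 21.
m₂ = c^(d_q) mod q: c ≡ 11 (mod 13), and 11^1 mod 13 = 11.
h = q_inv·(m₁ − m₂) mod p = 50·(21 − 11) mod 59 = 28.
m = m₂ + h·q = 11 + 28·13 = 375.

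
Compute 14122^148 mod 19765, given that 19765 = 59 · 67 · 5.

2476

Mod 59: 14122 ≡ 21; by Fermat, exponent reduces to 148 mod 58 = 32; 21^32 ≡ 57 (mod 59).
Mod 67: 14122 ≡ 52; by Fermat, exponent reduces to 148 mod 66 = 16; 52^16 ≡ 64 (mod 67).
Mod 5: 14122 ≡ 2; since 4 | 148, by Fermat 2^148 ≡ 1 (mod 5).
Combine by CRT: x ≡ 57 (mod 59), x ≡ 64 (mod 67), x ≡ 1 (mod 5) ⇒ x ≡ 2476 (mod 19765).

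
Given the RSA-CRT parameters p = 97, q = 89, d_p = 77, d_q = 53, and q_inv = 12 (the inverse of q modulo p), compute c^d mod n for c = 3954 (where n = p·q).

2438

m₁ = c^(d_p) mod p: c ≡ 74 (mod 97), and 74^77 mod 97 = 13.
m₂ = c^(d_q) mod q: c ≡ 38 (mod 89), and 38^53 mod 89 = 35.
h = q_inv·(m₁ − m₂) mod p = 12·(13 − 35) mod 97 = 27.
m = m₂ + h·q = 35 + 27·89 = 2438.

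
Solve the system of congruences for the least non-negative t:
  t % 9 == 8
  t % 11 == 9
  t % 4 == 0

152

The moduli are pairwise coprime; N = 9·11·4 = 396.
N/9 = 44; 44 ≡ 8 (mod 9); 8·8 ≡ 1, so inverse 8.
N/11 = 36; 36 ≡ 3 (mod 11); 3·4 ≡ 1, so inverse 4.
N/4 = 99; 99 ≡ 3 (mod 4); 3·3 ≡ 1, so inverse 3.
t ≡ 8·44·8 + 9·36·4 + 0·99·3 = 4112.
4112 mod 396 = 152.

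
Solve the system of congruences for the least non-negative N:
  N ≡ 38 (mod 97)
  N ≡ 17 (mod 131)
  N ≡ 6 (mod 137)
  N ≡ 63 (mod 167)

The moduli are pairwise coprime; M = 97·131·137·167 = 290723453.
M/97 = 2997149; 2997149 ≡ 43 (mod 97); 43·88 ≡ 1, so inverse 88.
M/131 = 2219263; 2219263 ≡ 123 (mod 131); 123·49 ≡ 1, so inverse 49.
M/137 = 2122069; 2122069 ≡ 76 (mod 137); 76·128 ≡ 1, so inverse 128.
M/167 = 1740859; 1740859 ≡ 51 (mod 167); 51·131 ≡ 1, so inverse 131.
N ≡ 38·2997149·88 + 17·2219263·49 + 6·2122069·128 + 63·1740859·131 = 27868170654.
27868170654 mod 290723453 = 249442619.

249442619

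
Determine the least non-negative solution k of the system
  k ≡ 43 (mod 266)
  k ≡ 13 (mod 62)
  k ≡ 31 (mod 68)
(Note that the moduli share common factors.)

145279

gcd(266, 62) = 2 and 2 | (13 − 43), so the pair is consistent; merging gives k ≡ 5097 (mod 8246), where 8246 = lcm(266, 62).
gcd(8246, 68) = 2 and 2 | (31 − 5097), so the pair is consistent; merging gives k ≡ 145279 (mod 280364), where 280364 = lcm(8246, 68).
The solution is unique modulo lcm(266, 62, 68) = 280364.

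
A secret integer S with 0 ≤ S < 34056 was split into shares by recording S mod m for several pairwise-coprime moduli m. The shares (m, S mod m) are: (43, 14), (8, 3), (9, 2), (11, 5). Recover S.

31619

From S ≡ 14 (mod 43) write S = 14 + 43t. Substituting into S ≡ 3 (mod 8) gives 43t ≡ 5 (mod 8), and since 3⁻¹ ≡ 3 (mod 8), t ≡ 7. Hence S ≡ 14 + 43·7 = 315 (mod 344).
From S ≡ 315 (mod 344) write S = 315 + 344t. Substituting into S ≡ 2 (mod 9) gives 344t ≡ 2 (mod 9), and since 2⁻¹ ≡ 5 (mod 9), t ≡ 1. Hence S ≡ 315 + 344·1 = 659 (mod 3096).
From S ≡ 659 (mod 3096) write S = 659 + 3096t. Substituting into S ≡ 5 (mod 11) gives 3096t ≡ 6 (mod 11), and since 5⁻¹ ≡ 9 (mod 11), t ≡ 10. Hence S ≡ 659 + 3096·10 = 31619 (mod 34056).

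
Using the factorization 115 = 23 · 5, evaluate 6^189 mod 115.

Mod 23: 6 ≡ 6; by Fermat, exponent reduces to 189 mod 22 = 13; 6^13 ≡ 13 (mod 23).
Mod 5: 6 ≡ 1; by Fermat, exponent reduces to 189 mod 4 = 1; 1^1 ≡ 1 (mod 5).
Combine by CRT: x ≡ 13 (mod 23), x ≡ 1 (mod 5) ⇒ x ≡ 36 (mod 115).

36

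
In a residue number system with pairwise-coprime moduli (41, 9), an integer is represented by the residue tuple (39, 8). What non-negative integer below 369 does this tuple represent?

From x ≡ 39 (mod 41) write x = 39 + 41t. Substituting into x ≡ 8 (mod 9) gives 41t ≡ 5 (mod 9), and since 5⁻¹ ≡ 2 (mod 9), t ≡ 1. Hence x ≡ 39 + 41·1 = 80 (mod 369).

80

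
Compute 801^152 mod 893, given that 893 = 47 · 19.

310

Mod 47: 801 ≡ 2; by Fermat, exponent reduces to 152 mod 46 = 14; 2^14 ≡ 28 (mod 47).
Mod 19: 801 ≡ 3; by Fermat, exponent reduces to 152 mod 18 = 8; 3^8 ≡ 6 (mod 19).
Combine by CRT: x ≡ 28 (mod 47), x ≡ 6 (mod 19) ⇒ x ≡ 310 (mod 893).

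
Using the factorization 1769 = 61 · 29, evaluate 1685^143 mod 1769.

Mod 61: 1685 ≡ 38; by Fermat, exponent reduces to 143 mod 60 = 23; 38^23 ≡ 33 (mod 61).
Mod 29: 1685 ≡ 3; by Fermat, exponent reduces to 143 mod 28 = 3; 3^3 ≡ 27 (mod 29).
Combine by CRT: x ≡ 33 (mod 61), x ≡ 27 (mod 29) ⇒ x ≡ 1680 (mod 1769).

1680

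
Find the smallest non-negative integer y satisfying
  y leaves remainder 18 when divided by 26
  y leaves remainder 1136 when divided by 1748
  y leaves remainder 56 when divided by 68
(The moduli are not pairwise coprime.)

273824

Combine the congruences pairwise.
gcd(26, 1748) = 2 and 2 | (1136 − 18), so the pair is consistent; merging gives y ≡ 1136 (mod 22724), where 22724 = lcm(26, 1748).
gcd(22724, 68) = 4 and 4 | (56 − 1136), so the pair is consistent; merging gives y ≡ 273824 (mod 386308), where 386308 = lcm(22724, 68).
The solution is unique modulo lcm(26, 1748, 68) = 386308.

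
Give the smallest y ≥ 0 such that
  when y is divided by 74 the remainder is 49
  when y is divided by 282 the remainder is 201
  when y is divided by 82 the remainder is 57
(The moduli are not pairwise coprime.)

Combine the congruences pairwise.
gcd(74, 282) = 2 and 2 | (201 − 49), so the pair is consistent; merging gives y ≡ 9225 (mod 10434), where 10434 = lcm(74, 282).
gcd(10434, 82) = 2 and 2 | (57 − 9225), so the pair is consistent; merging gives y ≡ 103131 (mod 427794), where 427794 = lcm(10434, 82).
The solution is unique modulo lcm(74, 282, 82) = 427794.

103131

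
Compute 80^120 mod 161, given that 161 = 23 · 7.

71

Mod 23: 80 ≡ 11; by Fermat, exponent reduces to 120 mod 22 = 10; 11^10 ≡ 2 (mod 23).
Mod 7: 80 ≡ 3; since 6 | 120, by Fermat 3^120 ≡ 1 (mod 7).
Combine by CRT: x ≡ 2 (mod 23), x ≡ 1 (mod 7) ⇒ x ≡ 71 (mod 161).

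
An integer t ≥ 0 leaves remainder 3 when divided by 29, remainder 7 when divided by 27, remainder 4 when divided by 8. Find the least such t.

From t ≡ 3 (mod 29) write t = 3 + 29s. Substituting into t ≡ 7 (mod 27) gives 29s ≡ 4 (mod 27), and since 2⁻¹ ≡ 14 (mod 27), s ≡ 2. Hence t ≡ 3 + 29·2 = 61 (mod 783).
From t ≡ 61 (mod 783) write t = 61 + 783s. Substituting into t ≡ 4 (mod 8) gives 783s ≡ 7 (mod 8), and since 7⁻¹ ≡ 7 (mod 8), s ≡ 1. Hence t ≡ 61 + 783·1 = 844 (mod 6264).

844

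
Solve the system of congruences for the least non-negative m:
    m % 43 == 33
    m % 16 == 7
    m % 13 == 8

4935

The moduli are pairwise coprime; N = 43·16·13 = 8944.
N/43 = 208; 208 ≡ 36 (mod 43); 36·6 ≡ 1, so inverse 6.
N/16 = 559; 559 ≡ 15 (mod 16); 15·15 ≡ 1, so inverse 15.
N/13 = 688; 688 ≡ 12 (mod 13); 12·12 ≡ 1, so inverse 12.
m ≡ 33·208·6 + 7·559·15 + 8·688·12 = 165927.
165927 mod 8944 = 4935.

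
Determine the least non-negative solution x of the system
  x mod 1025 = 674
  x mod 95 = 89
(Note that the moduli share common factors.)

Combine the congruences pairwise.
gcd(1025, 95) = 5 and 5 | (89 − 674), so the pair is consistent; merging gives x ≡ 16049 (mod 19475), where 19475 = lcm(1025, 95).
The solution is unique modulo lcm(1025, 95) = 19475.

16049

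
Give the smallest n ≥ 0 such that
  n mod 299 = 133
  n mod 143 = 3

432

gcd(299, 143) = 13 and 13 | (3 − 133), so the pair is consistent; merging gives n ≡ 432 (mod 3289), where 3289 = lcm(299, 143).
The solution is unique modulo lcm(299, 143) = 3289.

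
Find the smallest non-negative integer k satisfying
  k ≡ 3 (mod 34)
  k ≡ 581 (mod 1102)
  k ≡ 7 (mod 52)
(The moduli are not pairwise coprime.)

gcd(34, 1102) = 2 and 2 | (581 − 3), so the pair is consistent; merging gives k ≡ 581 (mod 18734), where 18734 = lcm(34, 1102).
gcd(18734, 52) = 2 and 2 | (7 − 581), so the pair is consistent; merging gives k ≡ 206655 (mod 487084), where 487084 = lcm(18734, 52).
The solution is unique modulo lcm(34, 1102, 52) = 487084.

206655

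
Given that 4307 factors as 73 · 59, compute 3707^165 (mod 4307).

2985

Mod 73: 3707 ≡ 57; by Fermat, exponent reduces to 165 mod 72 = 21; 57^21 ≡ 65 (mod 73).
Mod 59: 3707 ≡ 49; by Fermat, exponent reduces to 165 mod 58 = 49; 49^49 ≡ 35 (mod 59).
Combine by CRT: x ≡ 65 (mod 73), x ≡ 35 (mod 59) ⇒ x ≡ 2985 (mod 4307).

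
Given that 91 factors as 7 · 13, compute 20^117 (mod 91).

34

Mod 7: 20 ≡ 6; by Fermat, exponent reduces to 117 mod 6 = 3; 6^3 ≡ 6 (mod 7).
Mod 13: 20 ≡ 7; by Fermat, exponent reduces to 117 mod 12 = 9; 7^9 ≡ 8 (mod 13).
Combine by CRT: x ≡ 6 (mod 7), x ≡ 8 (mod 13) ⇒ x ≡ 34 (mod 91).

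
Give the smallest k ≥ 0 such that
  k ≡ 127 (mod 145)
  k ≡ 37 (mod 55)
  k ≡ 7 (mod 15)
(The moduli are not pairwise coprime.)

3172

gcd(145, 55) = 5 and 5 | (37 − 127), so the pair is consistent; merging gives k ≡ 1577 (mod 1595), where 1595 = lcm(145, 55).
gcd(1595, 15) = 5 and 5 | (7 − 1577), so the pair is consistent; merging gives k ≡ 3172 (mod 4785), where 4785 = lcm(1595, 15).
The solution is unique modulo lcm(145, 55, 15) = 4785.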